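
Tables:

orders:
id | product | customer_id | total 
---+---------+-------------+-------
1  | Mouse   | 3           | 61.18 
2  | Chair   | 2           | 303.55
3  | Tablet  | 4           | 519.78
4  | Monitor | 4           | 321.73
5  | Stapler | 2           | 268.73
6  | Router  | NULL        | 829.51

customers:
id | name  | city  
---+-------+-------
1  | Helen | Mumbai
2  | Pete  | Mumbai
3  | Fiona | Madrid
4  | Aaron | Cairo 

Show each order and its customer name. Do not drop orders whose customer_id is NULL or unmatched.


LEFT JOIN keeps every row from orders (the left table); where customer_id has no match in customers, the customer columns become NULL. Walk through each order:
  - order 1 (Mouse): customer_id=3 -> matches Fiona
  - order 2 (Chair): customer_id=2 -> matches Pete
  - order 3 (Tablet): customer_id=4 -> matches Aaron
  - order 4 (Monitor): customer_id=4 -> matches Aaron
  - order 5 (Stapler): customer_id=2 -> matches Pete
  - order 6 (Router): customer_id=NULL, no match -> kept with NULL
All 6 rows appear; 1 has NULL customer.

SQL:
SELECT a.product, b.name AS customer
FROM orders a
LEFT JOIN customers b ON a.customer_id = b.id

Result:
product | customer
--------+---------
Mouse   | Fiona   
Chair   | Pete    
Tablet  | Aaron   
Monitor | Aaron   
Stapler | Pete    
Router  | NULL    


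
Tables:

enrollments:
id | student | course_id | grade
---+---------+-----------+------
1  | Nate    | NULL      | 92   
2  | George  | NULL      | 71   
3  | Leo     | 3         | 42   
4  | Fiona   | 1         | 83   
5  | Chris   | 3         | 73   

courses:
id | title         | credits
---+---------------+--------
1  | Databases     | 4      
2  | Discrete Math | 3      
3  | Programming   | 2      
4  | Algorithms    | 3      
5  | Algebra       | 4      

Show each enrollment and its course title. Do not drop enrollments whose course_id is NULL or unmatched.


LEFT JOIN keeps every row from enrollments (the left table); where course_id has no match in courses, the course columns become NULL. Walk through each enrollment:
  - enrollment 1 (Nate): course_id=NULL, no match -> kept with NULL
  - enrollment 2 (George): course_id=NULL, no match -> kept with NULL
  - enrollment 3 (Leo): course_id=3 -> matches Programming
  - enrollment 4 (Fiona): course_id=1 -> matches Databases
  - enrollment 5 (Chris): course_id=3 -> matches Programming
All 5 rows appear; 2 have NULL course.

SQL:
SELECT a.student, b.title AS course
FROM enrollments a
LEFT JOIN courses b ON a.course_id = b.id

Result:
student | course     
--------+------------
Nate    | NULL       
George  | NULL       
Leo     | Programming
Fiona   | Databases  
Chris   | Programming


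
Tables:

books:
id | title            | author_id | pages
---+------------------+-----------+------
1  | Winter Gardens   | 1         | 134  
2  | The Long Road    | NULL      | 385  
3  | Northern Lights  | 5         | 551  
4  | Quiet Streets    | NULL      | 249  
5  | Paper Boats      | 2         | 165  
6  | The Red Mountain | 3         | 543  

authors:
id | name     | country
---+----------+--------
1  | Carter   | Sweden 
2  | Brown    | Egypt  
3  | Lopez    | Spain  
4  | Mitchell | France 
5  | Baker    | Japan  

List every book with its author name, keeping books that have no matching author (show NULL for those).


LEFT JOIN keeps every row from books (the left table); where author_id has no match in authors, the author columns become NULL. Walk through each book:
  - book 1 (Winter Gardens): author_id=1 -> matches Carter
  - book 2 (The Long Road): author_id=NULL, no match -> kept with NULL
  - book 3 (Northern Lights): author_id=5 -> matches Baker
  - book 4 (Quiet Streets): author_id=NULL, no match -> kept with NULL
  - book 5 (Paper Boats): author_id=2 -> matches Brown
  - book 6 (The Red Mountain): author_id=3 -> matches Lopez
All 6 rows appear; 2 have NULL author.

SQL:
SELECT a.title, b.name AS author
FROM books a
LEFT JOIN authors b ON a.author_id = b.id

Result:
title            | author
-----------------+-------
Winter Gardens   | Carter
The Long Road    | NULL  
Northern Lights  | Baker 
Quiet Streets    | NULL  
Paper Boats      | Brown 
The Red Mountain | Lopez 


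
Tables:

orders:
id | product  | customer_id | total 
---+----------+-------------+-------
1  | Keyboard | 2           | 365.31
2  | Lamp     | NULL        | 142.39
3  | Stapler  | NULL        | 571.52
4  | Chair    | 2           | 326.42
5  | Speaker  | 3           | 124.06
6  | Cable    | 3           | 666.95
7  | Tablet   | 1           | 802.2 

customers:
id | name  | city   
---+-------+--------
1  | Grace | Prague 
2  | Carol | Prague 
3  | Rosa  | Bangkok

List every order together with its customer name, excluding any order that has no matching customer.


INNER JOIN keeps only orders rows whose customer_id matches an id in customers. Walk through each order:
  - order 1 (Keyboard): customer_id=2 -> matches Carol
  - order 2 (Lamp): customer_id=NULL, no match -> dropped
  - order 3 (Stapler): customer_id=NULL, no match -> dropped
  - order 4 (Chair): customer_id=2 -> matches Carol
  - order 5 (Speaker): customer_id=3 -> matches Rosa
  - order 6 (Cable): customer_id=3 -> matches Rosa
  - order 7 (Tablet): customer_id=1 -> matches Grace
So 2 of 7 rows are dropped.

SQL:
SELECT a.product, b.name AS customer
FROM orders a
INNER JOIN customers b ON a.customer_id = b.id

Result:
product  | customer
---------+---------
Keyboard | Carol   
Chair    | Carol   
Speaker  | Rosa    
Cable    | Rosa    
Tablet   | Grace   


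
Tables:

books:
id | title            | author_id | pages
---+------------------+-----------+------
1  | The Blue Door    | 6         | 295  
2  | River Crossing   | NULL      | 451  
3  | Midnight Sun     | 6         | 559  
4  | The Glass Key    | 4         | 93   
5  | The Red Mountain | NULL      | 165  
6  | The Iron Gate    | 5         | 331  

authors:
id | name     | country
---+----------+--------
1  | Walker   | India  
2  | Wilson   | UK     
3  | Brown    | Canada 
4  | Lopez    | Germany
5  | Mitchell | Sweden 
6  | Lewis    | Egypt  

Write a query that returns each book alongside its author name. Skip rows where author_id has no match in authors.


INNER JOIN keeps only books rows whose author_id matches an id in authors. Walk through each book:
  - book 1 (The Blue Door): author_id=6 -> matches Lewis
  - book 2 (River Crossing): author_id=NULL, no match -> dropped
  - book 3 (Midnight Sun): author_id=6 -> matches Lewis
  - book 4 (The Glass Key): author_id=4 -> matches Lopez
  - book 5 (The Red Mountain): author_id=NULL, no match -> dropped
  - book 6 (The Iron Gate): author_id=5 -> matches Mitchell
So 2 of 6 rows are dropped.

SQL:
SELECT a.title, b.name AS author
FROM books a
INNER JOIN authors b ON a.author_id = b.id

Result:
title         | author  
--------------+---------
The Blue Door | Lewis   
Midnight Sun  | Lewis   
The Glass Key | Lopez   
The Iron Gate | Mitchell


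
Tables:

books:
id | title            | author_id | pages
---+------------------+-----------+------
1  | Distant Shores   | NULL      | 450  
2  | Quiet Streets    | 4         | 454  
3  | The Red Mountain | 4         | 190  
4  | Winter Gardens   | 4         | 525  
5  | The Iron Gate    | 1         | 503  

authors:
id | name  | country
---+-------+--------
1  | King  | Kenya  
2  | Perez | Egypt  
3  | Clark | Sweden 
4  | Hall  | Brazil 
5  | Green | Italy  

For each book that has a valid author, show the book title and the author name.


INNER JOIN keeps only books rows whose author_id matches an id in authors. Walk through each book:
  - book 1 (Distant Shores): author_id=NULL, no match -> dropped
  - book 2 (Quiet Streets): author_id=4 -> matches Hall
  - book 3 (The Red Mountain): author_id=4 -> matches Hall
  - book 4 (Winter Gardens): author_id=4 -> matches Hall
  - book 5 (The Iron Gate): author_id=1 -> matches King
So 1 of 5 rows is dropped.

SQL:
SELECT a.title, b.name AS author
FROM books a
INNER JOIN authors b ON a.author_id = b.id

Result:
title            | author
-----------------+-------
Quiet Streets    | Hall  
The Red Mountain | Hall  
Winter Gardens   | Hall  
The Iron Gate    | King  


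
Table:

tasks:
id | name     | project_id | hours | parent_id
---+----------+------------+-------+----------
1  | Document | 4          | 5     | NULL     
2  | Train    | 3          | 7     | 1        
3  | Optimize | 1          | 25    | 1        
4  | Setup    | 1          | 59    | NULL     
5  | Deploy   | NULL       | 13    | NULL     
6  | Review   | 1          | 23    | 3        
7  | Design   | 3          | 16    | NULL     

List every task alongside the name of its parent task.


This is a self-join: tasks is joined to a second copy of itself, matching each row's parent_id to another row's id. Use LEFT JOIN so rows with parent_id=NULL are kept.
  - task 1 (Document): parent_id=NULL -> NULL
  - task 2 (Train): parent_id=1 -> Document
  - task 3 (Optimize): parent_id=1 -> Document
  - task 4 (Setup): parent_id=NULL -> NULL
  - task 5 (Deploy): parent_id=NULL -> NULL
  - task 6 (Review): parent_id=3 -> Optimize
  - task 7 (Design): parent_id=NULL -> NULL

SQL:
SELECT a.name AS item, b.name AS parent
FROM tasks a
LEFT JOIN tasks b ON a.parent_id = b.id

Result:
item     | parent  
---------+---------
Document | NULL    
Train    | Document
Optimize | Document
Setup    | NULL    
Deploy   | NULL    
Review   | Optimize
Design   | NULL    


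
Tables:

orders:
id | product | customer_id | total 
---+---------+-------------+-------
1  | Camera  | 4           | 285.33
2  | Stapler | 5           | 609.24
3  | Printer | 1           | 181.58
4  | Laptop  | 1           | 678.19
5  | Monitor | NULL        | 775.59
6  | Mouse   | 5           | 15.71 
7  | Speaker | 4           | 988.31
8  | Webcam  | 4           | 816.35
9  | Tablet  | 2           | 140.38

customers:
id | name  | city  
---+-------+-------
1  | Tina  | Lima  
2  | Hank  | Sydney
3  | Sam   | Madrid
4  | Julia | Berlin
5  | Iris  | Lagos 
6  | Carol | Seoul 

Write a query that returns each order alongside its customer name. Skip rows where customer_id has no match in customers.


INNER JOIN keeps only orders rows whose customer_id matches an id in customers. Walk through each order:
  - order 1 (Camera): customer_id=4 -> matches Julia
  - order 2 (Stapler): customer_id=5 -> matches Iris
  - order 3 (Printer): customer_id=1 -> matches Tina
  - order 4 (Laptop): customer_id=1 -> matches Tina
  - order 5 (Monitor): customer_id=NULL, no match -> dropped
  - order 6 (Mouse): customer_id=5 -> matches Iris
  - order 7 (Speaker): customer_id=4 -> matches Julia
  - order 8 (Webcam): customer_id=4 -> matches Julia
  - order 9 (Tablet): customer_id=2 -> matches Hank
So 1 of 9 rows is dropped.

SQL:
SELECT a.product, b.name AS customer
FROM orders a
INNER JOIN customers b ON a.customer_id = b.id

Result:
product | customer
--------+---------
Camera  | Julia   
Stapler | Iris    
Printer | Tina    
Laptop  | Tina    
Mouse   | Iris    
Speaker | Julia   
Webcam  | Julia   
Tablet  | Hank    


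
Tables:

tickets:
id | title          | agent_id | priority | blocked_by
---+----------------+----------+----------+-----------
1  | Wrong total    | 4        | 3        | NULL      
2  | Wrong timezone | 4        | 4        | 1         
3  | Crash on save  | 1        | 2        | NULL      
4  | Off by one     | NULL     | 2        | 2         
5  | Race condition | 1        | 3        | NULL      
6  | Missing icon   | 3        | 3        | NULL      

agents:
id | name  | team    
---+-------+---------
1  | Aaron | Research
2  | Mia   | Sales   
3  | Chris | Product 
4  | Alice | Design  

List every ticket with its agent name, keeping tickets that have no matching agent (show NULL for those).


LEFT JOIN keeps every row from tickets (the left table); where agent_id has no match in agents, the agent columns become NULL. Walk through each ticket:
  - ticket 1 (Wrong total): agent_id=4 -> matches Alice
  - ticket 2 (Wrong timezone): agent_id=4 -> matches Alice
  - ticket 3 (Crash on save): agent_id=1 -> matches Aaron
  - ticket 4 (Off by one): agent_id=NULL, no match -> kept with NULL
  - ticket 5 (Race condition): agent_id=1 -> matches Aaron
  - ticket 6 (Missing icon): agent_id=3 -> matches Chris
All 6 rows appear; 1 has NULL agent.

SQL:
SELECT a.title, b.name AS agent
FROM tickets a
LEFT JOIN agents b ON a.agent_id = b.id

Result:
title          | agent
---------------+------
Wrong total    | Alice
Wrong timezone | Alice
Crash on save  | Aaron
Off by one     | NULL 
Race condition | Aaron
Missing icon   | Chris


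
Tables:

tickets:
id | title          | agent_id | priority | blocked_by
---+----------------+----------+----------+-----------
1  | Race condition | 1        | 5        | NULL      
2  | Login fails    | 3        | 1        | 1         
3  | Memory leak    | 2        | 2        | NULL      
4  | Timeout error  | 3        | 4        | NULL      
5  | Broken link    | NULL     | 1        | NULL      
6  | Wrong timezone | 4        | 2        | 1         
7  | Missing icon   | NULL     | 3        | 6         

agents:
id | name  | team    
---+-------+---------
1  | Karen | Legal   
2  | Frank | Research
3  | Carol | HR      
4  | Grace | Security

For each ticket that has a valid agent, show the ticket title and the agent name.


INNER JOIN keeps only tickets rows whose agent_id matches an id in agents. Walk through each ticket:
  - ticket 1 (Race condition): agent_id=1 -> matches Karen
  - ticket 2 (Login fails): agent_id=3 -> matches Carol
  - ticket 3 (Memory leak): agent_id=2 -> matches Frank
  - ticket 4 (Timeout error): agent_id=3 -> matches Carol
  - ticket 5 (Broken link): agent_id=NULL, no match -> dropped
  - ticket 6 (Wrong timezone): agent_id=4 -> matches Grace
  - ticket 7 (Missing icon): agent_id=NULL, no match -> dropped
So 2 of 7 rows are dropped.

SQL:
SELECT a.title, b.name AS agent
FROM tickets a
INNER JOIN agents b ON a.agent_id = b.id

Result:
title          | agent
---------------+------
Race condition | Karen
Login fails    | Carol
Memory leak    | Frank
Timeout error  | Carol
Wrong timezone | Grace


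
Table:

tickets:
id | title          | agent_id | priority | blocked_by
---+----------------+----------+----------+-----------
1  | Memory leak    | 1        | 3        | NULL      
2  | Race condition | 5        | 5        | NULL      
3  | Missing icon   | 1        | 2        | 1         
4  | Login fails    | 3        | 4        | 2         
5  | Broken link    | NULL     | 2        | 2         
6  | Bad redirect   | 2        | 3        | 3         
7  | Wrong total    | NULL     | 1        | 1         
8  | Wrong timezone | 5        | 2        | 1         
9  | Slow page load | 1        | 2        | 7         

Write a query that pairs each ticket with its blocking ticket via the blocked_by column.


This is a self-join: tickets is joined to a second copy of itself, matching each row's blocked_by to another row's id. Use LEFT JOIN so rows with blocked_by=NULL are kept.
  - ticket 1 (Memory leak): blocked_by=NULL -> NULL
  - ticket 2 (Race condition): blocked_by=NULL -> NULL
  - ticket 3 (Missing icon): blocked_by=1 -> Memory leak
  - ticket 4 (Login fails): blocked_by=2 -> Race condition
  - ticket 5 (Broken link): blocked_by=2 -> Race condition
  - ticket 6 (Bad redirect): blocked_by=3 -> Missing icon
  - ticket 7 (Wrong total): blocked_by=1 -> Memory leak
  - ticket 8 (Wrong timezone): blocked_by=1 -> Memory leak
  - ticket 9 (Slow page load): blocked_by=7 -> Wrong total

SQL:
SELECT a.title AS item, b.title AS blocked_by
FROM tickets a
LEFT JOIN tickets b ON a.blocked_by = b.id

Result:
item           | blocked_by    
---------------+---------------
Memory leak    | NULL          
Race condition | NULL          
Missing icon   | Memory leak   
Login fails    | Race condition
Broken link    | Race condition
Bad redirect   | Missing icon  
Wrong total    | Memory leak   
Wrong timezone | Memory leak   
Slow page load | Wrong total   


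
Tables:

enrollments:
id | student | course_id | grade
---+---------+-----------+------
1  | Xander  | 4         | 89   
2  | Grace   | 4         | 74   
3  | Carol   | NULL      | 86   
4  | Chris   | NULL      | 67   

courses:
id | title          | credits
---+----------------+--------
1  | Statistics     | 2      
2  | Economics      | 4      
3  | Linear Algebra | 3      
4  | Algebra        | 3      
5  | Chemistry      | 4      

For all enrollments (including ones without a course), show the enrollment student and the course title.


LEFT JOIN keeps every row from enrollments (the left table); where course_id has no match in courses, the course columns become NULL. Walk through each enrollment:
  - enrollment 1 (Xander): course_id=4 -> matches Algebra
  - enrollment 2 (Grace): course_id=4 -> matches Algebra
  - enrollment 3 (Carol): course_id=NULL, no match -> kept with NULL
  - enrollment 4 (Chris): course_id=NULL, no match -> kept with NULL
All 4 rows appear; 2 have NULL course.

SQL:
SELECT a.student, b.title AS course
FROM enrollments a
LEFT JOIN courses b ON a.course_id = b.id

Result:
student | course 
--------+--------
Xander  | Algebra
Grace   | Algebra
Carol   | NULL   
Chris   | NULL   


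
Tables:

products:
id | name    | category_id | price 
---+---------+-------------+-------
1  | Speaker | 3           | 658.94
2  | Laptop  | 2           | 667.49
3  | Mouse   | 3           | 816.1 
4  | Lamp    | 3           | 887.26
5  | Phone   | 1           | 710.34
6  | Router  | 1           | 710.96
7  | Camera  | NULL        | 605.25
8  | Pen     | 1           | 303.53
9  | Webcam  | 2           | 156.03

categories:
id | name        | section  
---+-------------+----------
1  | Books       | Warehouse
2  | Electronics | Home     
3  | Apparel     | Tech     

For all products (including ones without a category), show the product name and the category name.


LEFT JOIN keeps every row from products (the left table); where category_id has no match in categories, the category columns become NULL. Walk through each product:
  - product 1 (Speaker): category_id=3 -> matches Apparel
  - product 2 (Laptop): category_id=2 -> matches Electronics
  - product 3 (Mouse): category_id=3 -> matches Apparel
  - product 4 (Lamp): category_id=3 -> matches Apparel
  - product 5 (Phone): category_id=1 -> matches Books
  - product 6 (Router): category_id=1 -> matches Books
  - product 7 (Camera): category_id=NULL, no match -> kept with NULL
  - product 8 (Pen): category_id=1 -> matches Books
  - product 9 (Webcam): category_id=2 -> matches Electronics
All 9 rows appear; 1 has NULL category.

SQL:
SELECT a.name, b.name AS category
FROM products a
LEFT JOIN categories b ON a.category_id = b.id

Result:
name    | category   
--------+------------
Speaker | Apparel    
Laptop  | Electronics
Mouse   | Apparel    
Lamp    | Apparel    
Phone   | Books      
Router  | Books      
Camera  | NULL       
Pen     | Books      
Webcam  | Electronics


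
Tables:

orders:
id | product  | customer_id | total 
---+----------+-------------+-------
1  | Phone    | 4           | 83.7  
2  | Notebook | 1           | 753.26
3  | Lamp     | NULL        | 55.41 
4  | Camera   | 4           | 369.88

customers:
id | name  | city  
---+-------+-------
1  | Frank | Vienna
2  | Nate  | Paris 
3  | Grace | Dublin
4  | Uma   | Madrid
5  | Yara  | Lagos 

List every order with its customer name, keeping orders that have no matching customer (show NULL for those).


LEFT JOIN keeps every row from orders (the left table); where customer_id has no match in customers, the customer columns become NULL. Walk through each order:
  - order 1 (Phone): customer_id=4 -> matches Uma
  - order 2 (Notebook): customer_id=1 -> matches Frank
  - order 3 (Lamp): customer_id=NULL, no match -> kept with NULL
  - order 4 (Camera): customer_id=4 -> matches Uma
All 4 rows appear; 1 has NULL customer.

SQL:
SELECT a.product, b.name AS customer
FROM orders a
LEFT JOIN customers b ON a.customer_id = b.id

Result:
product  | customer
---------+---------
Phone    | Uma     
Notebook | Frank   
Lamp     | NULL    
Camera   | Uma     


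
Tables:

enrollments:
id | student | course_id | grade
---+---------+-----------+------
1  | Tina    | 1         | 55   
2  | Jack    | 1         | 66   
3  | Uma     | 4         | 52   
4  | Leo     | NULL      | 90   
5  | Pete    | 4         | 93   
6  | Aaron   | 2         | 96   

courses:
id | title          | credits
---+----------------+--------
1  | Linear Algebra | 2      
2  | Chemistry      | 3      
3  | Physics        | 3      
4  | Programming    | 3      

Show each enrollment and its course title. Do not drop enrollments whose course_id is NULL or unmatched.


LEFT JOIN keeps every row from enrollments (the left table); where course_id has no match in courses, the course columns become NULL. Walk through each enrollment:
  - enrollment 1 (Tina): course_id=1 -> matches Linear Algebra
  - enrollment 2 (Jack): course_id=1 -> matches Linear Algebra
  - enrollment 3 (Uma): course_id=4 -> matches Programming
  - enrollment 4 (Leo): course_id=NULL, no match -> kept with NULL
  - enrollment 5 (Pete): course_id=4 -> matches Programming
  - enrollment 6 (Aaron): course_id=2 -> matches Chemistry
All 6 rows appear; 1 has NULL course.

SQL:
SELECT a.student, b.title AS course
FROM enrollments a
LEFT JOIN courses b ON a.course_id = b.id

Result:
student | course        
--------+---------------
Tina    | Linear Algebra
Jack    | Linear Algebra
Uma     | Programming   
Leo     | NULL          
Pete    | Programming   
Aaron   | Chemistry     


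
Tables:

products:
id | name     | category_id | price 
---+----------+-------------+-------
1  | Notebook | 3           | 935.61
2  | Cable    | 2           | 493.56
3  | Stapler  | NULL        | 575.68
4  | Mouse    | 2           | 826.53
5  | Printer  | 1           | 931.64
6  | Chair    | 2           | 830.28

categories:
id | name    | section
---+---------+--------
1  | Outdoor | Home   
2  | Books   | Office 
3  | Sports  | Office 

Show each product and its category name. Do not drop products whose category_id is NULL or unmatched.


LEFT JOIN keeps every row from products (the left table); where category_id has no match in categories, the category columns become NULL. Walk through each product:
  - product 1 (Notebook): category_id=3 -> matches Sports
  - product 2 (Cable): category_id=2 -> matches Books
  - product 3 (Stapler): category_id=NULL, no match -> kept with NULL
  - product 4 (Mouse): category_id=2 -> matches Books
  - product 5 (Printer): category_id=1 -> matches Outdoor
  - product 6 (Chair): category_id=2 -> matches Books
All 6 rows appear; 1 has NULL category.

SQL:
SELECT a.name, b.name AS category
FROM products a
LEFT JOIN categories b ON a.category_id = b.id

Result:
name     | category
---------+---------
Notebook | Sports  
Cable    | Books   
Stapler  | NULL    
Mouse    | Books   
Printer  | Outdoor 
Chair    | Books   


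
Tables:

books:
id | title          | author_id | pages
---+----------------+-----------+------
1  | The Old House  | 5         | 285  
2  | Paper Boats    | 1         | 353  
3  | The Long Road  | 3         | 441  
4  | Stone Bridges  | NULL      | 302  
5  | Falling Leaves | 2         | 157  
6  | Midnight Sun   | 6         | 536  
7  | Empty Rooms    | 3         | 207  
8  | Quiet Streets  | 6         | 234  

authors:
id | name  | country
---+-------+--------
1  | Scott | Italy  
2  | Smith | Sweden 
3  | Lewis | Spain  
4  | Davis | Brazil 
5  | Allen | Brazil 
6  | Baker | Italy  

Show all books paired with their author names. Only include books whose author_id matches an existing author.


INNER JOIN keeps only books rows whose author_id matches an id in authors. Walk through each book:
  - book 1 (The Old House): author_id=5 -> matches Allen
  - book 2 (Paper Boats): author_id=1 -> matches Scott
  - book 3 (The Long Road): author_id=3 -> matches Lewis
  - book 4 (Stone Bridges): author_id=NULL, no match -> dropped
  - book 5 (Falling Leaves): author_id=2 -> matches Smith
  - book 6 (Midnight Sun): author_id=6 -> matches Baker
  - book 7 (Empty Rooms): author_id=3 -> matches Lewis
  - book 8 (Quiet Streets): author_id=6 -> matches Baker
So 1 of 8 rows is dropped.

SQL:
SELECT a.title, b.name AS author
FROM books a
INNER JOIN authors b ON a.author_id = b.id

Result:
title          | author
---------------+-------
The Old House  | Allen 
Paper Boats    | Scott 
The Long Road  | Lewis 
Falling Leaves | Smith 
Midnight Sun   | Baker 
Empty Rooms    | Lewis 
Quiet Streets  | Baker 


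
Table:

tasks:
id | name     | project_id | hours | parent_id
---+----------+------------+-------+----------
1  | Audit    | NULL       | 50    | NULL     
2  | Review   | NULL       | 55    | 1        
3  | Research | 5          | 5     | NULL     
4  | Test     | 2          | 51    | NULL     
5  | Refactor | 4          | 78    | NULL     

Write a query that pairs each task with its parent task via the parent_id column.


This is a self-join: tasks is joined to a second copy of itself, matching each row's parent_id to another row's id. Use LEFT JOIN so rows with parent_id=NULL are kept.
  - task 1 (Audit): parent_id=NULL -> NULL
  - task 2 (Review): parent_id=1 -> Audit
  - task 3 (Research): parent_id=NULL -> NULL
  - task 4 (Test): parent_id=NULL -> NULL
  - task 5 (Refactor): parent_id=NULL -> NULL

SQL:
SELECT a.name AS item, b.name AS parent
FROM tasks a
LEFT JOIN tasks b ON a.parent_id = b.id

Result:
item     | parent
---------+-------
Audit    | NULL  
Review   | Audit 
Research | NULL  
Test     | NULL  
Refactor | NULL  


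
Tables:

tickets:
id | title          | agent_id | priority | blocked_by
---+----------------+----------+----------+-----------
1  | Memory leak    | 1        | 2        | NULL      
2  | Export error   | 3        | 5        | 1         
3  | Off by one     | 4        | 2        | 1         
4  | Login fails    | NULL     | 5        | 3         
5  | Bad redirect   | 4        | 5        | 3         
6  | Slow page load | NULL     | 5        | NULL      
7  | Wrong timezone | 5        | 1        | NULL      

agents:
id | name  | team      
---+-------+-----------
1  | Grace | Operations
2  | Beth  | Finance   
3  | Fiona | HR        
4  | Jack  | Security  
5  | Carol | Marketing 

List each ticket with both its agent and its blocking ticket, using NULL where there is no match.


Two LEFT JOINs from the same base table tickets: one to agents via agent_id, one to tickets itself via blocked_by. Both are LEFT so every ticket is preserved.
Match against agents:
  - ticket 1 (Memory leak): agent_id=1 -> matches Grace
  - ticket 2 (Export error): agent_id=3 -> matches Fiona
  - ticket 3 (Off by one): agent_id=4 -> matches Jack
  - ticket 4 (Login fails): agent_id=NULL, no match -> kept with NULL
  - ticket 5 (Bad redirect): agent_id=4 -> matches Jack
  - ticket 6 (Slow page load): agent_id=NULL, no match -> kept with NULL
  - ticket 7 (Wrong timezone): agent_id=5 -> matches Carol
Match against tickets (self):
  - ticket 1 (Memory leak): blocked_by=NULL -> NULL
  - ticket 2 (Export error): blocked_by=1 -> Memory leak
  - ticket 3 (Off by one): blocked_by=1 -> Memory leak
  - ticket 4 (Login fails): blocked_by=3 -> Off by one
  - ticket 5 (Bad redirect): blocked_by=3 -> Off by one
  - ticket 6 (Slow page load): blocked_by=NULL -> NULL
  - ticket 7 (Wrong timezone): blocked_by=NULL -> NULL

SQL:
SELECT a.title, b.name AS agent, c.title AS blocked_by
FROM tickets a
LEFT JOIN agents b ON a.agent_id = b.id
LEFT JOIN tickets c ON a.blocked_by = c.id

Result:
title          | agent | blocked_by 
---------------+-------+------------
Memory leak    | Grace | NULL       
Export error   | Fiona | Memory leak
Off by one     | Jack  | Memory leak
Login fails    | NULL  | Off by one 
Bad redirect   | Jack  | Off by one 
Slow page load | NULL  | NULL       
Wrong timezone | Carol | NULL       


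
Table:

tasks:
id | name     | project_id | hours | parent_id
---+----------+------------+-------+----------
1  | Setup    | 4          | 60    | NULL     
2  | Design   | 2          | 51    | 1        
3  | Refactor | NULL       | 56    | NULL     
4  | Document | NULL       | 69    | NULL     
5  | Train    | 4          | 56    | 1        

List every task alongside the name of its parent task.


This is a self-join: tasks is joined to a second copy of itself, matching each row's parent_id to another row's id. Use LEFT JOIN so rows with parent_id=NULL are kept.
  - task 1 (Setup): parent_id=NULL -> NULL
  - task 2 (Design): parent_id=1 -> Setup
  - task 3 (Refactor): parent_id=NULL -> NULL
  - task 4 (Document): parent_id=NULL -> NULL
  - task 5 (Train): parent_id=1 -> Setup

SQL:
SELECT a.name AS item, b.name AS parent
FROM tasks a
LEFT JOIN tasks b ON a.parent_id = b.id

Result:
item     | parent
---------+-------
Setup    | NULL  
Design   | Setup 
Refactor | NULL  
Document | NULL  
Train    | Setup 


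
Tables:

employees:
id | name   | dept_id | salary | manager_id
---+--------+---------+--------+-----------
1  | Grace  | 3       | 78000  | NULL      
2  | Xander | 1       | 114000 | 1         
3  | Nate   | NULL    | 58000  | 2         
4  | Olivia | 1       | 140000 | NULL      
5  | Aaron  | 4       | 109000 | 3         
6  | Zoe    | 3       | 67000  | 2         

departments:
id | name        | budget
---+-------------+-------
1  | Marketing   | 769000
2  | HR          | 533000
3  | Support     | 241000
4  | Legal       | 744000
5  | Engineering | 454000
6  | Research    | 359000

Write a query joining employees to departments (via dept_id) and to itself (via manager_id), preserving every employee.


Two LEFT JOINs from the same base table employees: one to departments via dept_id, one to employees itself via manager_id. Both are LEFT so every employee is preserved.
Match against departments:
  - employee 1 (Grace): dept_id=3 -> matches Support
  - employee 2 (Xander): dept_id=1 -> matches Marketing
  - employee 3 (Nate): dept_id=NULL, no match -> kept with NULL
  - employee 4 (Olivia): dept_id=1 -> matches Marketing
  - employee 5 (Aaron): dept_id=4 -> matches Legal
  - employee 6 (Zoe): dept_id=3 -> matches Support
Match against employees (self):
  - employee 1 (Grace): manager_id=NULL -> NULL
  - employee 2 (Xander): manager_id=1 -> Grace
  - employee 3 (Nate): manager_id=2 -> Xander
  - employee 4 (Olivia): manager_id=NULL -> NULL
  - employee 5 (Aaron): manager_id=3 -> Nate
  - employee 6 (Zoe): manager_id=2 -> Xander

SQL:
SELECT a.name, b.name AS department, c.name AS manager
FROM employees a
LEFT JOIN departments b ON a.dept_id = b.id
LEFT JOIN employees c ON a.manager_id = c.id

Result:
name   | department | manager
-------+------------+--------
Grace  | Support    | NULL   
Xander | Marketing  | Grace  
Nate   | NULL       | Xander 
Olivia | Marketing  | NULL   
Aaron  | Legal      | Nate   
Zoe    | Support    | Xander 


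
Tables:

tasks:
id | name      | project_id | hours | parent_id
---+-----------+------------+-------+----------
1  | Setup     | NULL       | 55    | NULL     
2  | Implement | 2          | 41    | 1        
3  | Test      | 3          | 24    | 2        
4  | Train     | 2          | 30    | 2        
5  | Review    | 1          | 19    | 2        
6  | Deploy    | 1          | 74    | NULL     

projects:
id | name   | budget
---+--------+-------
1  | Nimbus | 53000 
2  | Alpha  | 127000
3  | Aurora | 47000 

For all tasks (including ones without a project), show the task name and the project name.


LEFT JOIN keeps every row from tasks (the left table); where project_id has no match in projects, the project columns become NULL. Walk through each task:
  - task 1 (Setup): project_id=NULL, no match -> kept with NULL
  - task 2 (Implement): project_id=2 -> matches Alpha
  - task 3 (Test): project_id=3 -> matches Aurora
  - task 4 (Train): project_id=2 -> matches Alpha
  - task 5 (Review): project_id=1 -> matches Nimbus
  - task 6 (Deploy): project_id=1 -> matches Nimbus
All 6 rows appear; 1 has NULL project.

SQL:
SELECT a.name, b.name AS project
FROM tasks a
LEFT JOIN projects b ON a.project_id = b.id

Result:
name      | project
----------+--------
Setup     | NULL   
Implement | Alpha  
Test      | Aurora 
Train     | Alpha  
Review    | Nimbus 
Deploy    | Nimbus 


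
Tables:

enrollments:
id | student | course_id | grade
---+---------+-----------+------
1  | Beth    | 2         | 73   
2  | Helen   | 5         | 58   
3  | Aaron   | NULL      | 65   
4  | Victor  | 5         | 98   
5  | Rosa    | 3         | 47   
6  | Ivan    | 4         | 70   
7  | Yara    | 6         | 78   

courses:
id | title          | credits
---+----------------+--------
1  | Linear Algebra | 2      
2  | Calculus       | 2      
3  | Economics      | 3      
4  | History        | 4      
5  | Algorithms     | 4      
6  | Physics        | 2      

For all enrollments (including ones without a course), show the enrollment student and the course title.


LEFT JOIN keeps every row from enrollments (the left table); where course_id has no match in courses, the course columns become NULL. Walk through each enrollment:
  - enrollment 1 (Beth): course_id=2 -> matches Calculus
  - enrollment 2 (Helen): course_id=5 -> matches Algorithms
  - enrollment 3 (Aaron): course_id=NULL, no match -> kept with NULL
  - enrollment 4 (Victor): course_id=5 -> matches Algorithms
  - enrollment 5 (Rosa): course_id=3 -> matches Economics
  - enrollment 6 (Ivan): course_id=4 -> matches History
  - enrollment 7 (Yara): course_id=6 -> matches Physics
All 7 rows appear; 1 has NULL course.

SQL:
SELECT a.student, b.title AS course
FROM enrollments a
LEFT JOIN courses b ON a.course_id = b.id

Result:
student | course    
--------+-----------
Beth    | Calculus  
Helen   | Algorithms
Aaron   | NULL      
Victor  | Algorithms
Rosa    | Economics 
Ivan    | History   
Yara    | Physics   


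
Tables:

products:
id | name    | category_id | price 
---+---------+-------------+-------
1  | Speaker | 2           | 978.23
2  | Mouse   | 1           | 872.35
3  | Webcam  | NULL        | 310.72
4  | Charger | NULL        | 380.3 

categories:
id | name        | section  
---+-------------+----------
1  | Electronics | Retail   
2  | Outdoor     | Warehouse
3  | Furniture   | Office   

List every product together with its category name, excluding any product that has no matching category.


INNER JOIN keeps only products rows whose category_id matches an id in categories. Walk through each product:
  - product 1 (Speaker): category_id=2 -> matches Outdoor
  - product 2 (Mouse): category_id=1 -> matches Electronics
  - product 3 (Webcam): category_id=NULL, no match -> dropped
  - product 4 (Charger): category_id=NULL, no match -> dropped
So 2 of 4 rows are dropped.

SQL:
SELECT a.name, b.name AS category
FROM products a
INNER JOIN categories b ON a.category_id = b.id

Result:
name    | category   
--------+------------
Speaker | Outdoor    
Mouse   | Electronics


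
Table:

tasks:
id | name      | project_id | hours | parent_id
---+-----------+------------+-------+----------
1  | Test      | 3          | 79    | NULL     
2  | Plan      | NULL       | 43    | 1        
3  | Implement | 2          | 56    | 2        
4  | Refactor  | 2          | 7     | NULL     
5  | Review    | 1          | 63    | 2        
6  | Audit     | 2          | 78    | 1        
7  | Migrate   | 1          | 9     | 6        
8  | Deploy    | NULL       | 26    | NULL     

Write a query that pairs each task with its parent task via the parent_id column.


This is a self-join: tasks is joined to a second copy of itself, matching each row's parent_id to another row's id. Use LEFT JOIN so rows with parent_id=NULL are kept.
  - task 1 (Test): parent_id=NULL -> NULL
  - task 2 (Plan): parent_id=1 -> Test
  - task 3 (Implement): parent_id=2 -> Plan
  - task 4 (Refactor): parent_id=NULL -> NULL
  - task 5 (Review): parent_id=2 -> Plan
  - task 6 (Audit): parent_id=1 -> Test
  - task 7 (Migrate): parent_id=6 -> Audit
  - task 8 (Deploy): parent_id=NULL -> NULL

SQL:
SELECT a.name AS item, b.name AS parent
FROM tasks a
LEFT JOIN tasks b ON a.parent_id = b.id

Result:
item      | parent
----------+-------
Test      | NULL  
Plan      | Test  
Implement | Plan  
Refactor  | NULL  
Review    | Plan  
Audit     | Test  
Migrate   | Audit 
Deploy    | NULL  


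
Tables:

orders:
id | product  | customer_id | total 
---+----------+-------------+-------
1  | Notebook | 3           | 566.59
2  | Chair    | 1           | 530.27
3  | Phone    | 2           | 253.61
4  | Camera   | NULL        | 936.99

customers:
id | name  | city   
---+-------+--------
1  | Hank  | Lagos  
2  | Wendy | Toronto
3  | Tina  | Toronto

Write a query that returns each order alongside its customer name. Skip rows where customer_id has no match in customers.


INNER JOIN keeps only orders rows whose customer_id matches an id in customers. Walk through each order:
  - order 1 (Notebook): customer_id=3 -> matches Tina
  - order 2 (Chair): customer_id=1 -> matches Hank
  - order 3 (Phone): customer_id=2 -> matches Wendy
  - order 4 (Camera): customer_id=NULL, no match -> dropped
So 1 of 4 rows is dropped.

SQL:
SELECT a.product, b.name AS customer
FROM orders a
INNER JOIN customers b ON a.customer_id = b.id

Result:
product  | customer
---------+---------
Notebook | Tina    
Chair    | Hank    
Phone    | Wendy   


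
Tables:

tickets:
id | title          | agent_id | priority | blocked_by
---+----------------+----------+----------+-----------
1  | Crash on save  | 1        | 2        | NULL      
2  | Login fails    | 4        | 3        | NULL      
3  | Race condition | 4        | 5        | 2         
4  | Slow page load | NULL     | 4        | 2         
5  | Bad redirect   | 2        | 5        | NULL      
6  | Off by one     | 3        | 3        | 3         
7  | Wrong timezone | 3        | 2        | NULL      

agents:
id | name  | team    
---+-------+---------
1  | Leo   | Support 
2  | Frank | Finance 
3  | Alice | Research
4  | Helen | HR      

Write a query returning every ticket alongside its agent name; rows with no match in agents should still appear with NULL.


LEFT JOIN keeps every row from tickets (the left table); where agent_id has no match in agents, the agent columns become NULL. Walk through each ticket:
  - ticket 1 (Crash on save): agent_id=1 -> matches Leo
  - ticket 2 (Login fails): agent_id=4 -> matches Helen
  - ticket 3 (Race condition): agent_id=4 -> matches Helen
  - ticket 4 (Slow page load): agent_id=NULL, no match -> kept with NULL
  - ticket 5 (Bad redirect): agent_id=2 -> matches Frank
  - ticket 6 (Off by one): agent_id=3 -> matches Alice
  - ticket 7 (Wrong timezone): agent_id=3 -> matches Alice
All 7 rows appear; 1 has NULL agent.

SQL:
SELECT a.title, b.name AS agent
FROM tickets a
LEFT JOIN agents b ON a.agent_id = b.id

Result:
title          | agent
---------------+------
Crash on save  | Leo  
Login fails    | Helen
Race condition | Helen
Slow page load | NULL 
Bad redirect   | Frank
Off by one     | Alice
Wrong timezone | Alice


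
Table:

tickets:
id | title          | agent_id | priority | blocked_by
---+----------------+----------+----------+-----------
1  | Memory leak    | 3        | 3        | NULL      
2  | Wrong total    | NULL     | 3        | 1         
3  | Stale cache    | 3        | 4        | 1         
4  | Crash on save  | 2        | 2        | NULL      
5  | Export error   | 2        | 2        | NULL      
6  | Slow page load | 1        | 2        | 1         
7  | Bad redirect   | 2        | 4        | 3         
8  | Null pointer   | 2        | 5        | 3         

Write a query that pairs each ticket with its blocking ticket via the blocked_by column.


This is a self-join: tickets is joined to a second copy of itself, matching each row's blocked_by to another row's id. Use LEFT JOIN so rows with blocked_by=NULL are kept.
  - ticket 1 (Memory leak): blocked_by=NULL -> NULL
  - ticket 2 (Wrong total): blocked_by=1 -> Memory leak
  - ticket 3 (Stale cache): blocked_by=1 -> Memory leak
  - ticket 4 (Crash on save): blocked_by=NULL -> NULL
  - ticket 5 (Export error): blocked_by=NULL -> NULL
  - ticket 6 (Slow page load): blocked_by=1 -> Memory leak
  - ticket 7 (Bad redirect): blocked_by=3 -> Stale cache
  - ticket 8 (Null pointer): blocked_by=3 -> Stale cache

SQL:
SELECT a.title AS item, b.title AS blocked_by
FROM tickets a
LEFT JOIN tickets b ON a.blocked_by = b.id

Result:
item           | blocked_by 
---------------+------------
Memory leak    | NULL       
Wrong total    | Memory leak
Stale cache    | Memory leak
Crash on save  | NULL       
Export error   | NULL       
Slow page load | Memory leak
Bad redirect   | Stale cache
Null pointer   | Stale cache
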